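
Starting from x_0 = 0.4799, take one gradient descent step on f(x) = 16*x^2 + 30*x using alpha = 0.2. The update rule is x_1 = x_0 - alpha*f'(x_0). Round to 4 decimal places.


We compute the gradient at x_0 and apply the update.
f'(x) = 32*x + 30
f'(0.4799) = 32*0.4799 + 30 = 45.3568
x_1 = 0.4799 - 0.2*45.3568 = -8.5915


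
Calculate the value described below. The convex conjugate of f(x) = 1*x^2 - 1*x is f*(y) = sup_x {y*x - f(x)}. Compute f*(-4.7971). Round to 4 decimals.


f*(y) = sup_x {y*x - a*x^2 - b*x} = sup_x {(y-b)*x - a*x^2}
FOC: (y - b) - 2a*x = 0 => x* = (y - b)/(2a)
x* = (-4.7971 + 1)/(2*1) = -1.8986
f*(-4.7971) = (y-b)^2/(4a) = (-4.7971 + 1)^2/(4*1)
= 14.418/4 = 3.6045


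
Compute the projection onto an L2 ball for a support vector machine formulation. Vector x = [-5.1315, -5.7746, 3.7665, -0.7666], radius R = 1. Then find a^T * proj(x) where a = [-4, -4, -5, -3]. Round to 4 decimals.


Step 1: Compute ||x|| (intermediates to 6 decimals).
||x|| = sqrt((-5.1315)^2 + (-5.7746)^2 + 3.7665^2 + (-0.7666)^2) = 8.628586
Step 2: Project.
Since ||x|| > R, scale = R/||x|| = 1/8.628586 = 0.115894, proj(x) = scale * x
proj(x) = [-0.59471, -0.669241, 0.436515, -0.088844]
Step 3: Dot product.
a^T * proj(x) = -4*(-0.59471) - 4*(-0.669241) - 5*0.436515 - 3*(-0.088844) = 3.1398


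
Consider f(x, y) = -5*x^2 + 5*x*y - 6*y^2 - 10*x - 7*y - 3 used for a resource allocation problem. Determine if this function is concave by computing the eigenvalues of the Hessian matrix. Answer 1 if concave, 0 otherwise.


The Hessian of f(x,y) = -5*x^2 + 5*x*y - 6*y^2 - 10*x - 7*y - 3 is:
H = [[-10, 5], [5, -12]]
Trace = -10 - 12 = -22
Determinant = -10*-12 - (5)^2 = 95
Discriminant = (-22)^2 - 4*95 = 104.0
Eigenvalues: lambda_1 = -16.099, lambda_2 = -5.901
The function is concave.

1


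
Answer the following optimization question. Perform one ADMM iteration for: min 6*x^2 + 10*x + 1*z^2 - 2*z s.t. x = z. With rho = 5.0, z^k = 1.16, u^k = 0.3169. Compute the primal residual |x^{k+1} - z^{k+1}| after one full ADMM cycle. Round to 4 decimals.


ADMM iteration with rho = 5.0, z^k = 1.16, u^k = 0.3169
Step 1: x-update.
Minimize 6*x^2 + 10*x + (5.0/2)*(x - 1.16 + 0.3169)^2
FOC: (2*6 + 5.0)*x = -10 + 5.0*(1.16 - 0.3169)
x^{k+1} = -0.3403
Step 2: z-update.
Minimize 1*z^2 - 2*z + (5.0/2)*(-0.3403 - z + 0.3169)^2
FOC: (2*1 + 5.0)*z = 2 + 5.0*(-0.3403 + 0.3169)
z^{k+1} = 0.269
Step 3: u-update.
u^{k+1} = 0.3169 - 0.3403 - 0.269 = -0.2924
Step 4: Primal residual = |-0.3403 - 0.269| = 0.6093


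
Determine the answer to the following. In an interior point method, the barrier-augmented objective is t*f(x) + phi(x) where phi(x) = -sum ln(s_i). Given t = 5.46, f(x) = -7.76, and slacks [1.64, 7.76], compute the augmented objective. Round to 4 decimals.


Step 1: Compute log-barrier.
ln values: [0.4947, 2.049]
phi = -(0.4947 + 2.049) = -2.5437
Step 2: Compute augmented objective.
t*f(x) = 5.46*-7.76 = -42.3696
Total = -42.3696 - 2.5437 = -44.9133


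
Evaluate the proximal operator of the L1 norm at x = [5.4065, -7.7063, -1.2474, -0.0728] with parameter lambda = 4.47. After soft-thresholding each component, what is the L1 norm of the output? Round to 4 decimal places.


Soft-thresholding with lambda = 4.47:
prox(5.4065) = sign(5.4065)*max(|5.4065| - 4.47, 0) = 0.9365
prox(-7.7063) = sign(-7.7063)*max(|-7.7063| - 4.47, 0) = -3.2363
prox(-1.2474) = sign(-1.2474)*max(|-1.2474| - 4.47, 0) = 0.0
prox(-0.0728) = sign(-0.0728)*max(|-0.0728| - 4.47, 0) = 0.0
prox(x) = [0.9365, -3.2363, 0.0, 0.0]
||prox(x)||_1 = 0.9365 + 3.2363 + 0.0 + 0.0 = 4.1728


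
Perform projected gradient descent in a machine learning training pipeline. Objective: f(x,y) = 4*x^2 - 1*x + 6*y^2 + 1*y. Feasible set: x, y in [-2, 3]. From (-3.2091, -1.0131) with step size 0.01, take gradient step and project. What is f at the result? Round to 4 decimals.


Step 1: Compute gradient at (-3.2091, -1.0131).
grad_x = 2*4*-3.2091 - 1 = -26.6728
grad_y = 2*6*-1.0131 + 1 = -11.1572
Step 2: Gradient step.
x_raw = -3.2091 - 0.01*-26.6728 = -2.9424
y_raw = -1.0131 - 0.01*-11.1572 = -0.9015
Step 3: Project onto [-2, 3].
x_proj = clip(-2.9424) = -2.0
y_proj = clip(-0.9015) = -0.9015
Step 4: Evaluate f.
f(-2.0, -0.9015) = 21.975


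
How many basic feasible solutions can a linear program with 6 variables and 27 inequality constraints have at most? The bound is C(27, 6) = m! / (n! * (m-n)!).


Each vertex corresponds to some choice of n active constraints out of m, so the number of vertices is at most C(m, n) = m! / (n!(m-n)!).
m = 27, n = 6
Numerator: 27 * 26 * 25 * 24 * 23 * 22
Denominator: 6! = 720
C(27, 6) = 296010


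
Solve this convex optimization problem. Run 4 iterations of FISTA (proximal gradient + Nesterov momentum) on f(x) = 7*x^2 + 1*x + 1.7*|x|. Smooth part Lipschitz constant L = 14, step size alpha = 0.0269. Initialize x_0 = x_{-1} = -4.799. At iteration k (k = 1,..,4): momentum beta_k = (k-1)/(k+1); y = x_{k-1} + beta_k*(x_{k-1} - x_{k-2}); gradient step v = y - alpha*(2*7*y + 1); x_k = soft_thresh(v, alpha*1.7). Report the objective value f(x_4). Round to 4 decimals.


FISTA on f(x) = 7*x^2 + 1*x + 1.7*|x|
L = 14, alpha = 0.0269
Iteration 1: beta = 0.0, y = -4.799 + 0.0*(-4.799 + 4.799) = -4.799
  grad(y) = -66.186, v = y - alpha*grad = -3.0186
  prox(v) = soft_thresh(-3.0186, 0.0457) = -2.9729
Iteration 2: beta = 0.3333, y = -2.9729 + 0.3333*(-2.9729 + 4.799) = -2.3642
  grad(y) = -32.0982, v = y - alpha*grad = -1.5007
  prox(v) = soft_thresh(-1.5007, 0.0457) = -1.455
Iteration 3: beta = 0.5, y = -1.455 + 0.5*(-1.455 + 2.9729) = -0.696
  grad(y) = -8.7446, v = y - alpha*grad = -0.4608
  prox(v) = soft_thresh(-0.4608, 0.0457) = -0.4151
Iteration 4: beta = 0.6, y = -0.4151 + 0.6*(-0.4151 + 1.455) = 0.2089
  grad(y) = 3.924, v = y - alpha*grad = 0.1033
  prox(v) = soft_thresh(0.1033, 0.0457) = 0.0576
f(x_4) = 7*0.0576^2 + 1*0.0576 + 1.7*|0.0576| = 0.1786


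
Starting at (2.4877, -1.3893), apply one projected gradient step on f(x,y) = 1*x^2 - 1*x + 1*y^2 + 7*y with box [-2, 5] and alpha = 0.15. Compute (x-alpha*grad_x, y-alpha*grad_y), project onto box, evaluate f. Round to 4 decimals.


Step 1: Compute gradient at (2.4877, -1.3893).
grad_x = 2*1*2.4877 - 1 = 3.9754
grad_y = 2*1*-1.3893 + 7 = 4.2214
Step 2: Gradient step.
x_raw = 2.4877 - 0.15*3.9754 = 1.8914
y_raw = -1.3893 - 0.15*4.2214 = -2.0225
Step 3: Project onto [-2, 5].
x_proj = clip(1.8914) = 1.8914
y_proj = clip(-2.0225) = -2.0
Step 4: Evaluate f.
f(1.8914, -2.0) = -8.314


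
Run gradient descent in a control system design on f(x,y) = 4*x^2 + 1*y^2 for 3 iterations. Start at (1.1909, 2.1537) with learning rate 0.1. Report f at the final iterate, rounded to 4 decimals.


Gradient descent on f(x,y) = 4*x^2 + 1*y^2.
Starting point: (1.1909, 2.1537), alpha = 0.1
Step 1: grad_x = 2*4*1.1909 = 9.5272, grad_y = 2*1*2.1537 = 4.3074
  x_1 = 1.1909 - 0.1*9.5272 = 0.2382
  y_1 = 2.1537 - 0.1*4.3074 = 1.723
Step 2: grad_x = 2*4*0.2382 = 1.9054, grad_y = 2*1*1.723 = 3.4459
  x_2 = 0.2382 - 0.1*1.9054 = 0.0476
  y_2 = 1.723 - 0.1*3.4459 = 1.3784
Step 3: grad_x = 2*4*0.0476 = 0.3811, grad_y = 2*1*1.3784 = 2.7567
  x_3 = 0.0476 - 0.1*0.3811 = 0.0095
  y_3 = 1.3784 - 0.1*2.7567 = 1.1027
f(0.0095, 1.1027) = 4*0.0095^2 + 1*1.1027^2 = 1.2163


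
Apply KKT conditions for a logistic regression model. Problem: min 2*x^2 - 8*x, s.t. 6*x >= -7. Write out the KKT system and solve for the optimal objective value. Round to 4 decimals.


Step 1: Try lambda = 0 (constraint inactive).
Stationarity: 2*2*x - 8 = 0
x* = 8/(2*2) = 2.0
Check constraint: 6*2.0 = 12.0 >= -7 -- satisfied.
Step 2: Compute optimal value.
f(x*) = 2*2.0^2 - 8*2.0 = -8.0


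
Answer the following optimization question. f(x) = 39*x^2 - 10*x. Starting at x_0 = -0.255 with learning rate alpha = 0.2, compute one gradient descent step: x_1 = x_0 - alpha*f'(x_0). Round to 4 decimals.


We compute the gradient at x_0 and apply the update.
f'(x) = 78*x - 10
f'(-0.255) = 78*-0.255 - 10 = -29.89
x_1 = -0.255 - 0.2*-29.89 = 5.723


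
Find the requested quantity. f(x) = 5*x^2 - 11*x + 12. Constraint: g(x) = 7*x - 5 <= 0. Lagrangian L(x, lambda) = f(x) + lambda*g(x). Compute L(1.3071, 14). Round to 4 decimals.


Step 1: Evaluate f(x).
f(1.3071) = 5*1.3071^2 - 11*1.3071 + 12 = 6.1645
Step 2: Evaluate g(x).
g(1.3071) = 7*1.3071 - 5 = 4.1497
Step 3: Compute Lagrangian.
L = 6.1645 + 14*4.1497 = 64.2603


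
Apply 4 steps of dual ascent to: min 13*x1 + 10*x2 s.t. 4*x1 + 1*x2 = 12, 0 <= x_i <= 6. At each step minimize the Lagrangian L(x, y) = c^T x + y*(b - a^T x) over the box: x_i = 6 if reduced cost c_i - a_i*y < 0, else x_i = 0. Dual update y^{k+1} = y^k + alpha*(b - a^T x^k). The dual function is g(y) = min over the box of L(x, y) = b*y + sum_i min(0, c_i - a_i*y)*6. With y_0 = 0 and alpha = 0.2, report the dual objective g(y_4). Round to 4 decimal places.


Dual ascent for LP: min 13*x1 + 10*x2, 4*x1 + 1*x2 = 12, 0 <= x_i <= 6
Step 1: y^k = 0.0, reduced costs: (13.0, 10.0)
  x^k = (0.0, 0.0), subgradient = b - a^T x = 12.0
  y^{k+1} = 0.0 + 0.2*12.0 = 2.4
Step 2: y^k = 2.4, reduced costs: (3.4, 7.6)
  x^k = (0.0, 0.0), subgradient = b - a^T x = 12.0
  y^{k+1} = 2.4 + 0.2*12.0 = 4.8
Step 3: y^k = 4.8, reduced costs: (-6.2, 5.2)
  x^k = (6.0, 0.0), subgradient = b - a^T x = -12.0
  y^{k+1} = 4.8 + 0.2*-12.0 = 2.4
Step 4: y^k = 2.4, reduced costs: (3.4, 7.6)
  x^k = (0.0, 0.0), subgradient = b - a^T x = 12.0
  y^{k+1} = 2.4 + 0.2*12.0 = 4.8
Dual objective at y_4 = 4.8: reduced costs (-6.2, 5.2), box minimizer x = (6.0, 0.0)
g(y_4) = b*y + (c1 - a1*y)*x1 + (c2 - a2*y)*x2 = 12*4.8 + (-6.2)*6.0 + 5.2*0.0 = 57.6 - 37.2 + 0.0 = 20.4


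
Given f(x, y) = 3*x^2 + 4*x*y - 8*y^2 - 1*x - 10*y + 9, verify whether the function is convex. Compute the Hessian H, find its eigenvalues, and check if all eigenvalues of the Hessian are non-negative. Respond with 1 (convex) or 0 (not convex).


The Hessian of f(x,y) = 3*x^2 + 4*x*y - 8*y^2 - 1*x - 10*y + 9 is:
H = [[6, 4], [4, -16]]
Trace = 6 - 16 = -10
Determinant = 6*-16 - (4)^2 = -112
Discriminant = (-10)^2 - 4*-112 = 548.0
Eigenvalues: lambda_1 = -16.7047, lambda_2 = 6.7047
The function is not convex.

0


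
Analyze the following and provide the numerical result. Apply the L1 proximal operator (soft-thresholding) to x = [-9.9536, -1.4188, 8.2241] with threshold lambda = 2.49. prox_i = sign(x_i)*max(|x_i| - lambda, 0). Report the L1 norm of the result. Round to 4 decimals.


Soft-thresholding with lambda = 2.49:
prox(-9.9536) = sign(-9.9536)*max(|-9.9536| - 2.49, 0) = -7.4636
prox(-1.4188) = sign(-1.4188)*max(|-1.4188| - 2.49, 0) = 0.0
prox(8.2241) = sign(8.2241)*max(|8.2241| - 2.49, 0) = 5.7341
prox(x) = [-7.4636, 0.0, 5.7341]
||prox(x)||_1 = 7.4636 + 0.0 + 5.7341 = 13.1977


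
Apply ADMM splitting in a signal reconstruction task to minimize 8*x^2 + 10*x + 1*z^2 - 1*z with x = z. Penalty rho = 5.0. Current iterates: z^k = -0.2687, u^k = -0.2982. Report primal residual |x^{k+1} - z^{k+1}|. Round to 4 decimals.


ADMM iteration with rho = 5.0, z^k = -0.2687, u^k = -0.2982
Step 1: x-update.
Minimize 8*x^2 + 10*x + (5.0/2)*(x + 0.2687 - 0.2982)^2
FOC: (2*8 + 5.0)*x = -10 + 5.0*(-0.2687 + 0.2982)
x^{k+1} = -0.4692
Step 2: z-update.
Minimize 1*z^2 - 1*z + (5.0/2)*(-0.4692 - z - 0.2982)^2
FOC: (2*1 + 5.0)*z = 1 + 5.0*(-0.4692 - 0.2982)
z^{k+1} = -0.4053
Step 3: u-update.
u^{k+1} = -0.2982 - 0.4692 + 0.4053 = -0.3621
Step 4: Primal residual = |-0.4692 + 0.4053| = 0.0639


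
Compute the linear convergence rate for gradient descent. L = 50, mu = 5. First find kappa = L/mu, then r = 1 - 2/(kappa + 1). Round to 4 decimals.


Step 1: Compute the condition number.
kappa = L/mu = 50/5 = 10.0
Step 2: Compute the convergence rate.
r = 1 - 2/(kappa + 1) = 1 - 2*mu/(L + mu) = (L - mu)/(L + mu) = 45/55 = 0.8182


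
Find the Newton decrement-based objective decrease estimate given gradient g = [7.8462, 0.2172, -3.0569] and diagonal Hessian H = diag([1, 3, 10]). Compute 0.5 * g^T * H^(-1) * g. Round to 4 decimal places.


Step 1: H is diagonal, so H^(-1) * g = [7.8462, 0.0724, -0.3057].
Step 2: g^T H^(-1) g = sum_i g_i^2 / H_ii
  = (7.8462)^2/1 + (0.2172)^2/3 + (-3.0569)^2/10
  = 61.5629 + 0.0157 + 0.9345 = 62.513
Step 3: Objective decrease = 0.5 * g^T H^(-1) g = 31.2565


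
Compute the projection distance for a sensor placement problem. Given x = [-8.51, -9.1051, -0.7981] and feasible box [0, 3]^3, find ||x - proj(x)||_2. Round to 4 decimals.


Project each component onto [0, 3].
clip(-8.51) = 0.0, clip(-9.1051) = 0.0, clip(-0.7981) = 0.0
Projection = [0.0, 0.0, 0.0]
Squared diffs: [72.4201, 82.9028, 0.637]
Distance = sqrt(155.9599) = 12.4884


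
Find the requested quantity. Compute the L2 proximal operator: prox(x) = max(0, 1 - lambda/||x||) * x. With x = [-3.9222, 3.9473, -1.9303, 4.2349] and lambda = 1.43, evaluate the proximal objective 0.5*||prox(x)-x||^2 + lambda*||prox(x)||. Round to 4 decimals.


Step 1: Compute ||x||.
||x|| = 7.2543
Step 2: Compute scaling factor.
scale = max(0, 1 - 1.43/7.2543) = 0.8029
Step 3: prox(x) = [-3.149, 3.1692, -1.5498, 3.4001]
||prox(x)|| = 5.8243
Step 4: Proximal objective.
0.5*||prox-x||^2 = 1.0225
lambda*||prox|| = 8.3287
Total = 9.3512


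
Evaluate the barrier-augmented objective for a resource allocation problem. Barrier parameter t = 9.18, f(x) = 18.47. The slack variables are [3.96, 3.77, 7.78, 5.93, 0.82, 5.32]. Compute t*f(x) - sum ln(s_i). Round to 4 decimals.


Step 1: Compute log-barrier.
ln values: [1.3762, 1.3271, 2.0516, 1.78, -0.1985, 1.6715]
phi = -(1.3762 + 1.3271 + 2.0516 + 1.78 - 0.1985 + 1.6715) = -8.0079
Step 2: Compute augmented objective.
t*f(x) = 9.18*18.47 = 169.5546
Total = 169.5546 - 8.0079 = 161.5467


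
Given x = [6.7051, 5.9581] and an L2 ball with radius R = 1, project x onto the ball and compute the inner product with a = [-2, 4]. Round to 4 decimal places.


Step 1: Compute ||x|| (intermediates to 6 decimals).
||x|| = sqrt(6.7051^2 + 5.9581^2) = 8.969801
Step 2: Project.
Since ||x|| > R, scale = R/||x|| = 1/8.969801 = 0.111485, proj(x) = scale * x
proj(x) = [0.747518, 0.664239]
Step 3: Dot product.
a^T * proj(x) = -2*0.747518 + 4*0.664239 = 1.1619


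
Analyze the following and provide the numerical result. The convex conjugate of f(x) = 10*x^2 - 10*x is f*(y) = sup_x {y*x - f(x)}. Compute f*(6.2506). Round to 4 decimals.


f*(y) = sup_x {y*x - a*x^2 - b*x} = sup_x {(y-b)*x - a*x^2}
FOC: (y - b) - 2a*x = 0 => x* = (y - b)/(2a)
x* = (6.2506 + 10)/(2*10) = 0.8125
f*(6.2506) = (y-b)^2/(4a) = (6.2506 + 10)^2/(4*10)
= 264.082/40 = 6.6021


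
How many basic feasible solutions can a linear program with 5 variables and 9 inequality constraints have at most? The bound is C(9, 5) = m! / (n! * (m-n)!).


Each vertex corresponds to some choice of n active constraints out of m, so the number of vertices is at most C(m, n) = m! / (n!(m-n)!).
m = 9, n = 5
Numerator: 9 * 8 * 7 * 6 * 5
Denominator: 5! = 120
C(9, 5) = 126


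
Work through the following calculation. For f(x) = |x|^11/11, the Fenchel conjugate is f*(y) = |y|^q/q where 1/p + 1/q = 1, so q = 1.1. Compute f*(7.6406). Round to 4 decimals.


The conjugate exponent q satisfies 1/p + 1/q = 1.
p = 11, so q = 11/(11 - 1) = 1.1
|y|^q = 7.6406^1.1 = 9.3635
f*(7.6406) = 9.3635 / 1.1 = 8.5123


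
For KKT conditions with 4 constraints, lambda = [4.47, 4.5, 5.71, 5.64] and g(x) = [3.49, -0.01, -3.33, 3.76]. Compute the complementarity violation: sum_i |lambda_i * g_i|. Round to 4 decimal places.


KKT complementary slackness check:
lambda_1 * g_1 = 4.47 * 3.49 = 15.6003
lambda_2 * g_2 = 4.5 * -0.01 = -0.045
lambda_3 * g_3 = 5.71 * -3.33 = -19.0143
lambda_4 * g_4 = 5.64 * 3.76 = 21.2064
Total violation = 15.6003 + 0.045 + 19.0143 + 21.2064 = 55.866


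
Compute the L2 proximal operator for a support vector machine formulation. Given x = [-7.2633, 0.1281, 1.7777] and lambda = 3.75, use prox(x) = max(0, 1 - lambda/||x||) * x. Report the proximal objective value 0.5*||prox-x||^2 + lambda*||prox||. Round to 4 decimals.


Step 1: Compute ||x||.
||x|| = 7.4788
Step 2: Compute scaling factor.
scale = max(0, 1 - 3.75/7.4788) = 0.4986
Step 3: prox(x) = [-3.6213, 0.0639, 0.8863]
||prox(x)|| = 3.7288
Step 4: Proximal objective.
0.5*||prox-x||^2 = 7.0313
lambda*||prox|| = 13.983
Total = 21.0142


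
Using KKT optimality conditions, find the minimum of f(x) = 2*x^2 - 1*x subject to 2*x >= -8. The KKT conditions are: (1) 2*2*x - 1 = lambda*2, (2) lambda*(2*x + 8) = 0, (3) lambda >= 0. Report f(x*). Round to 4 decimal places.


Step 1: Try lambda = 0 (constraint inactive).
Stationarity: 2*2*x - 1 = 0
x* = 1/(2*2) = 0.25
Check constraint: 2*0.25 = 0.5 >= -8 -- satisfied.
Step 2: Compute optimal value.
f(x*) = 2*0.25^2 - 1*0.25 = -0.125


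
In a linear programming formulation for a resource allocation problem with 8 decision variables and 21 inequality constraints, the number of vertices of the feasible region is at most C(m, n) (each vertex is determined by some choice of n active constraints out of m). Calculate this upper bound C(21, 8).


Each vertex corresponds to some choice of n active constraints out of m, so the number of vertices is at most C(m, n) = m! / (n!(m-n)!).
m = 21, n = 8
Numerator: 21 * 20 * 19 * 18 * 17 * 16 * 15 * 14
Denominator: 8! = 40320
C(21, 8) = 203490


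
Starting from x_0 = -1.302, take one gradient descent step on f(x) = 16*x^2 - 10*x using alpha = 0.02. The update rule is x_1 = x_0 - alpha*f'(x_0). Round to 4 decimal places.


We compute the gradient at x_0 and apply the update.
f'(x) = 32*x - 10
f'(-1.302) = 32*-1.302 - 10 = -51.664
x_1 = -1.302 - 0.02*-51.664 = -0.2687


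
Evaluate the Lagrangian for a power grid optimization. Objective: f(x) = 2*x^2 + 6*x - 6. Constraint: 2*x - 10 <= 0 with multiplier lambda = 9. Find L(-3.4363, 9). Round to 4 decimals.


Step 1: Evaluate f(x).
f(-3.4363) = 2*(-3.4363)^2 + 6*(-3.4363) - 6 = -3.0015
Step 2: Evaluate g(x).
g(-3.4363) = 2*-3.4363 - 10 = -16.8726
Step 3: Compute Lagrangian.
L = -3.0015 + 9*-16.8726 = -154.8549


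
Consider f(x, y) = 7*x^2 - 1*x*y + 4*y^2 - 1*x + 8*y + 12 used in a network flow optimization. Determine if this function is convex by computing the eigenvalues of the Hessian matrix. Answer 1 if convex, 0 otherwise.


The Hessian of f(x,y) = 7*x^2 - 1*x*y + 4*y^2 - 1*x + 8*y + 12 is:
H = [[14, -1], [-1, 8]]
Trace = 14 + 8 = 22
Determinant = 14*8 - (-1)^2 = 111
Discriminant = (22)^2 - 4*111 = 40.0
Eigenvalues: lambda_1 = 7.8377, lambda_2 = 14.1623
The function is convex.

1


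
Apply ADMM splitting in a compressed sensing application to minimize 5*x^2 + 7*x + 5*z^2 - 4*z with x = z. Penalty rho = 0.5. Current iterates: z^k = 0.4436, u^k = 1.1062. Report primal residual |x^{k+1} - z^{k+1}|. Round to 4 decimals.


ADMM iteration with rho = 0.5, z^k = 0.4436, u^k = 1.1062
Step 1: x-update.
Minimize 5*x^2 + 7*x + (0.5/2)*(x - 0.4436 + 1.1062)^2
FOC: (2*5 + 0.5)*x = -7 + 0.5*(0.4436 - 1.1062)
x^{k+1} = -0.6982
Step 2: z-update.
Minimize 5*z^2 - 4*z + (0.5/2)*(-0.6982 - z + 1.1062)^2
FOC: (2*5 + 0.5)*z = 4 + 0.5*(-0.6982 + 1.1062)
z^{k+1} = 0.4004
Step 3: u-update.
u^{k+1} = 1.1062 - 0.6982 - 0.4004 = 0.0076
Step 4: Primal residual = |-0.6982 - 0.4004| = 1.0986


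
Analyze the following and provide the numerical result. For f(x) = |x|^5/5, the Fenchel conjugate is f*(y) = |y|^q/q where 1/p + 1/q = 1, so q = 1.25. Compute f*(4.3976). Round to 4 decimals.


The conjugate exponent q satisfies 1/p + 1/q = 1.
p = 5, so q = 5/(5 - 1) = 1.25
|y|^q = 4.3976^1.25 = 6.3682
f*(4.3976) = 6.3682 / 1.25 = 5.0946


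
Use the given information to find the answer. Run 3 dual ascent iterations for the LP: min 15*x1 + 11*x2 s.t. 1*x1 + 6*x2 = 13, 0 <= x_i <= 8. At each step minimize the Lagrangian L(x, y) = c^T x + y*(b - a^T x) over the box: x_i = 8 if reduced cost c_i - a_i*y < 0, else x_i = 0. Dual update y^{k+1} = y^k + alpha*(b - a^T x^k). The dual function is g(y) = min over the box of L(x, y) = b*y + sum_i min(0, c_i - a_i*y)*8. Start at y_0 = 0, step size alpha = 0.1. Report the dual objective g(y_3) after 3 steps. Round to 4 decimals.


Dual ascent for LP: min 15*x1 + 11*x2, 1*x1 + 6*x2 = 13, 0 <= x_i <= 8
Step 1: y^k = 0.0, reduced costs: (15.0, 11.0)
  x^k = (0.0, 0.0), subgradient = b - a^T x = 13.0
  y^{k+1} = 0.0 + 0.1*13.0 = 1.3
Step 2: y^k = 1.3, reduced costs: (13.7, 3.2)
  x^k = (0.0, 0.0), subgradient = b - a^T x = 13.0
  y^{k+1} = 1.3 + 0.1*13.0 = 2.6
Step 3: y^k = 2.6, reduced costs: (12.4, -4.6)
  x^k = (0.0, 8.0), subgradient = b - a^T x = -35.0
  y^{k+1} = 2.6 + 0.1*-35.0 = -0.9
Dual objective at y_3 = -0.9: reduced costs (15.9, 16.4), box minimizer x = (0.0, 0.0)
g(y_3) = b*y + (c1 - a1*y)*x1 + (c2 - a2*y)*x2 = 13*(-0.9) + 15.9*0.0 + 16.4*0.0 = -11.7 + 0.0 + 0.0 = -11.7


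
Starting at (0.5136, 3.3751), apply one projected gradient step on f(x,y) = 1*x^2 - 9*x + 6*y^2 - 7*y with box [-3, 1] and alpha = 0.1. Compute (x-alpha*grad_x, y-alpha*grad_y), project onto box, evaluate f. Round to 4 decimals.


Step 1: Compute gradient at (0.5136, 3.3751).
grad_x = 2*1*0.5136 - 9 = -7.9728
grad_y = 2*6*3.3751 - 7 = 33.5012
Step 2: Gradient step.
x_raw = 0.5136 - 0.1*-7.9728 = 1.3109
y_raw = 3.3751 - 0.1*33.5012 = 0.025
Step 3: Project onto [-3, 1].
x_proj = clip(1.3109) = 1.0
y_proj = clip(0.025) = 0.025
Step 4: Evaluate f.
f(1.0, 0.025) = -8.1711


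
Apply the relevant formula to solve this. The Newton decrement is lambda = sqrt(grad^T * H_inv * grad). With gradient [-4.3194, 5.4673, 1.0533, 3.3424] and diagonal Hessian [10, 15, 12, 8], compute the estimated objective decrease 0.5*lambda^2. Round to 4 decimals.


Step 1: H is diagonal, so H^(-1) * g = [-0.4319, 0.3645, 0.0878, 0.4178].
Step 2: g^T H^(-1) g = sum_i g_i^2 / H_ii
  = (-4.3194)^2/10 + (5.4673)^2/15 + (1.0533)^2/12 + (3.3424)^2/8
  = 1.8657 + 1.9928 + 0.0925 + 1.3965 = 5.3474
Step 3: Objective decrease = 0.5 * g^T H^(-1) g = 2.6737


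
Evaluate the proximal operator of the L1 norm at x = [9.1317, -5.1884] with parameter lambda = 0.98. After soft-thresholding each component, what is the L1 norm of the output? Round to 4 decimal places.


Soft-thresholding with lambda = 0.98:
prox(9.1317) = sign(9.1317)*max(|9.1317| - 0.98, 0) = 8.1517
prox(-5.1884) = sign(-5.1884)*max(|-5.1884| - 0.98, 0) = -4.2084
prox(x) = [8.1517, -4.2084]
||prox(x)||_1 = 8.1517 + 4.2084 = 12.3601


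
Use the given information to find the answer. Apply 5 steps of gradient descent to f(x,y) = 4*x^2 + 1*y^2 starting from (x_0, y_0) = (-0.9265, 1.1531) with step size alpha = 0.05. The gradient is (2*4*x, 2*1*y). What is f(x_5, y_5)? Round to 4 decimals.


Gradient descent on f(x,y) = 4*x^2 + 1*y^2.
Starting point: (-0.9265, 1.1531), alpha = 0.05
Step 1: grad_x = 2*4*-0.9265 = -7.412, grad_y = 2*1*1.1531 = 2.3062
  x_1 = -0.9265 - 0.05*-7.412 = -0.5559
  y_1 = 1.1531 - 0.05*2.3062 = 1.0378
Step 2: grad_x = 2*4*-0.5559 = -4.4472, grad_y = 2*1*1.0378 = 2.0756
  x_2 = -0.5559 - 0.05*-4.4472 = -0.3335
  y_2 = 1.0378 - 0.05*2.0756 = 0.934
Step 3: grad_x = 2*4*-0.3335 = -2.6683, grad_y = 2*1*0.934 = 1.868
  x_3 = -0.3335 - 0.05*-2.6683 = -0.2001
  y_3 = 0.934 - 0.05*1.868 = 0.8406
Step 4: grad_x = 2*4*-0.2001 = -1.601, grad_y = 2*1*0.8406 = 1.6812
  x_4 = -0.2001 - 0.05*-1.601 = -0.1201
  y_4 = 0.8406 - 0.05*1.6812 = 0.7565
Step 5: grad_x = 2*4*-0.1201 = -0.9606, grad_y = 2*1*0.7565 = 1.5131
  x_5 = -0.1201 - 0.05*-0.9606 = -0.072
  y_5 = 0.7565 - 0.05*1.5131 = 0.6809
f(-0.072, 0.6809) = 4*(-0.072)^2 + 1*0.6809^2 = 0.4844


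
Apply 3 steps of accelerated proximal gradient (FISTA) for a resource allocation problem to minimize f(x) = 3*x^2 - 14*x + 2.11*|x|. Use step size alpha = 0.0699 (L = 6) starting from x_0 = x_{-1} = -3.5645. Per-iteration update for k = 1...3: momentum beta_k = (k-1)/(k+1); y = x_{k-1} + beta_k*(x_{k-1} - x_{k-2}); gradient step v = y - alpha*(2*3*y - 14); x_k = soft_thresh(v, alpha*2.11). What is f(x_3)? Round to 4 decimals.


FISTA on f(x) = 3*x^2 - 14*x + 2.11*|x|
L = 6, alpha = 0.0699
Iteration 1: beta = 0.0, y = -3.5645 + 0.0*(-3.5645 + 3.5645) = -3.5645
  grad(y) = -35.387, v = y - alpha*grad = -1.0909
  prox(v) = soft_thresh(-1.0909, 0.1475) = -0.9435
Iteration 2: beta = 0.3333, y = -0.9435 + 0.3333*(-0.9435 + 3.5645) = -0.0698
  grad(y) = -14.4187, v = y - alpha*grad = 0.9381
  prox(v) = soft_thresh(0.9381, 0.1475) = 0.7906
Iteration 3: beta = 0.5, y = 0.7906 + 0.5*(0.7906 + 0.9435) = 1.6576
  grad(y) = -4.0542, v = y - alpha*grad = 1.941
  prox(v) = soft_thresh(1.941, 0.1475) = 1.7935
f(x_3) = 3*1.7935^2 - 14*1.7935 + 2.11*|1.7935| = -11.6748


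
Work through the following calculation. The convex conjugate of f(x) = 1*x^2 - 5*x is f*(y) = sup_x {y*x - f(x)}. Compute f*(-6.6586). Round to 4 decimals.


f*(y) = sup_x {y*x - a*x^2 - b*x} = sup_x {(y-b)*x - a*x^2}
FOC: (y - b) - 2a*x = 0 => x* = (y - b)/(2a)
x* = (-6.6586 + 5)/(2*1) = -0.8293
f*(-6.6586) = (y-b)^2/(4a) = (-6.6586 + 5)^2/(4*1)
= 2.751/4 = 0.6877


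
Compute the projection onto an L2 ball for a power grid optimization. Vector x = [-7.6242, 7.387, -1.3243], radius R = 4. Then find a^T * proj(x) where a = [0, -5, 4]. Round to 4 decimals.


Step 1: Compute ||x|| (intermediates to 6 decimals).
||x|| = sqrt((-7.6242)^2 + 7.387^2 + (-1.3243)^2) = 10.698129
Step 2: Project.
Since ||x|| > R, scale = R/||x|| = 4/10.698129 = 0.373897, proj(x) = scale * x
proj(x) = [-2.850666, 2.761977, -0.495152]
Step 3: Dot product.
a^T * proj(x) = 0*(-2.850666) - 5*2.761977 + 4*(-0.495152) = -15.7905


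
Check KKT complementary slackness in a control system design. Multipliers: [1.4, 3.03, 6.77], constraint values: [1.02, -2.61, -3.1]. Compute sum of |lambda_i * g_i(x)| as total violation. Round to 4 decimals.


KKT complementary slackness check:
lambda_1 * g_1 = 1.4 * 1.02 = 1.428
lambda_2 * g_2 = 3.03 * -2.61 = -7.9083
lambda_3 * g_3 = 6.77 * -3.1 = -20.987
Total violation = 1.428 + 7.9083 + 20.987 = 30.3233


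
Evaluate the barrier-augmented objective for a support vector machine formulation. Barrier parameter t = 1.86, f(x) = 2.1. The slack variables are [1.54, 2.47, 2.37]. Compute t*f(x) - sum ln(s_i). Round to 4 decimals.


Step 1: Compute log-barrier.
ln values: [0.4318, 0.9042, 0.8629]
phi = -(0.4318 + 0.9042 + 0.8629) = -2.1989
Step 2: Compute augmented objective.
t*f(x) = 1.86*2.1 = 3.906
Total = 3.906 - 2.1989 = 1.7071


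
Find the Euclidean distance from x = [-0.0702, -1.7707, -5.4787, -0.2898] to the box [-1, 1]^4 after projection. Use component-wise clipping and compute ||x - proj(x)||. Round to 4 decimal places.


Project each component onto [-1, 1].
clip(-0.0702) = -0.0702, clip(-1.7707) = -1.0, clip(-5.4787) = -1.0, clip(-0.2898) = -0.2898
Projection = [-0.0702, -1.0, -1.0, -0.2898]
Squared diffs: [0.0, 0.594, 20.0588, 0.0]
Distance = sqrt(20.6528) = 4.5445


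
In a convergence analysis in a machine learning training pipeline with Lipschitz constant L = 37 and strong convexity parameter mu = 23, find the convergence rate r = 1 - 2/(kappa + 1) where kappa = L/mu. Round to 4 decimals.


Step 1: Compute the condition number.
kappa = L/mu = 37/23 = 1.6087
Step 2: Compute the convergence rate.
r = 1 - 2/(kappa + 1) = 1 - 2*mu/(L + mu) = (L - mu)/(L + mu) = 14/60 = 0.2333


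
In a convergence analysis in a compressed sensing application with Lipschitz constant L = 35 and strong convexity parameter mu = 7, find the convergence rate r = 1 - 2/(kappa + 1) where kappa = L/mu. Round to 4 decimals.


Step 1: Compute the condition number.
kappa = L/mu = 35/7 = 5.0
Step 2: Compute the convergence rate.
r = 1 - 2/(kappa + 1) = 1 - 2*mu/(L + mu) = (L - mu)/(L + mu) = 28/42 = 0.6667


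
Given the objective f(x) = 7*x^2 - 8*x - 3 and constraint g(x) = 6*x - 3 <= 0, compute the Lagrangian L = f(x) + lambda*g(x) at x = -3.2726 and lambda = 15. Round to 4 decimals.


Step 1: Evaluate f(x).
f(-3.2726) = 7*(-3.2726)^2 - 8*(-3.2726) - 3 = 98.1502
Step 2: Evaluate g(x).
g(-3.2726) = 6*-3.2726 - 3 = -22.6356
Step 3: Compute Lagrangian.
L = 98.1502 + 15*-22.6356 = -241.3838


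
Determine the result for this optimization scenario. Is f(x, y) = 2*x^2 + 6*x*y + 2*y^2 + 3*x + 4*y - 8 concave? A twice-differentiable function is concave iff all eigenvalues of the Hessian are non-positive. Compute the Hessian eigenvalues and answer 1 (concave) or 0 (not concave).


The Hessian of f(x,y) = 2*x^2 + 6*x*y + 2*y^2 + 3*x + 4*y - 8 is:
H = [[4, 6], [6, 4]]
Trace = 4 + 4 = 8
Determinant = 4*4 - (6)^2 = -20
Discriminant = (8)^2 - 4*-20 = 144.0
Eigenvalues: lambda_1 = -2.0, lambda_2 = 10.0
The function is not concave.

0


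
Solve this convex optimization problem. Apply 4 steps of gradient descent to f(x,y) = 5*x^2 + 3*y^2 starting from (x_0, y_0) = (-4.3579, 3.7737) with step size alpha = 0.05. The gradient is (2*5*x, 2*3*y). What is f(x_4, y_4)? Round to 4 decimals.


Gradient descent on f(x,y) = 5*x^2 + 3*y^2.
Starting point: (-4.3579, 3.7737), alpha = 0.05
Step 1: grad_x = 2*5*-4.3579 = -43.579, grad_y = 2*3*3.7737 = 22.6422
  x_1 = -4.3579 - 0.05*-43.579 = -2.179
  y_1 = 3.7737 - 0.05*22.6422 = 2.6416
Step 2: grad_x = 2*5*-2.179 = -21.7895, grad_y = 2*3*2.6416 = 15.8495
  x_2 = -2.179 - 0.05*-21.7895 = -1.0895
  y_2 = 2.6416 - 0.05*15.8495 = 1.8491
Step 3: grad_x = 2*5*-1.0895 = -10.8948, grad_y = 2*3*1.8491 = 11.0947
  x_3 = -1.0895 - 0.05*-10.8948 = -0.5447
  y_3 = 1.8491 - 0.05*11.0947 = 1.2944
Step 4: grad_x = 2*5*-0.5447 = -5.4474, grad_y = 2*3*1.2944 = 7.7663
  x_4 = -0.5447 - 0.05*-5.4474 = -0.2724
  y_4 = 1.2944 - 0.05*7.7663 = 0.9061
f(-0.2724, 0.9061) = 5*(-0.2724)^2 + 3*0.9061^2 = 2.8338


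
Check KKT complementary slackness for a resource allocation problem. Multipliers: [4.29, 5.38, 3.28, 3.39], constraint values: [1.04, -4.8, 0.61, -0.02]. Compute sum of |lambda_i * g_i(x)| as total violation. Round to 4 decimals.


KKT complementary slackness check:
lambda_1 * g_1 = 4.29 * 1.04 = 4.4616
lambda_2 * g_2 = 5.38 * -4.8 = -25.824
lambda_3 * g_3 = 3.28 * 0.61 = 2.0008
lambda_4 * g_4 = 3.39 * -0.02 = -0.0678
Total violation = 4.4616 + 25.824 + 2.0008 + 0.0678 = 32.3542


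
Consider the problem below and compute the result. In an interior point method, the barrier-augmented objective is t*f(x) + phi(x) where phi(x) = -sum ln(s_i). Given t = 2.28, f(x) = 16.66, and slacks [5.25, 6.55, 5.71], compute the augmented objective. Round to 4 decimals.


Step 1: Compute log-barrier.
ln values: [1.6582, 1.8795, 1.7422]
phi = -(1.6582 + 1.8795 + 1.7422) = -5.2799
Step 2: Compute augmented objective.
t*f(x) = 2.28*16.66 = 37.9848
Total = 37.9848 - 5.2799 = 32.7049


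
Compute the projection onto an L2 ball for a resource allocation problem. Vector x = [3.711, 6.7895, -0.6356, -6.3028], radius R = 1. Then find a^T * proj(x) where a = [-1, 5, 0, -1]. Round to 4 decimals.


Step 1: Compute ||x|| (intermediates to 6 decimals).
||x|| = sqrt(3.711^2 + 6.7895^2 + (-0.6356)^2 + (-6.3028)^2) = 9.999905
Step 2: Project.
Since ||x|| > R, scale = R/||x|| = 1/9.999905 = 0.100001, proj(x) = scale * x
proj(x) = [0.371104, 0.678957, -0.063561, -0.630286]
Step 3: Dot product.
a^T * proj(x) = -1*0.371104 + 5*0.678957 + 0*(-0.063561) - 1*(-0.630286) = 3.654


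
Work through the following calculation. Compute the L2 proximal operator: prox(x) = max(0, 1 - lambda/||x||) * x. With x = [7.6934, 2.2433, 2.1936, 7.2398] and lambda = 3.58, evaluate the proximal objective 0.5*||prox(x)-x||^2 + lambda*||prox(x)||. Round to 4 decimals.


Step 1: Compute ||x||.
||x|| = 11.0203
Step 2: Compute scaling factor.
scale = max(0, 1 - 3.58/11.0203) = 0.6751
Step 3: prox(x) = [5.1942, 1.5146, 1.481, 4.8879]
||prox(x)|| = 7.4403
Step 4: Proximal objective.
0.5*||prox-x||^2 = 6.4082
lambda*||prox|| = 26.6363
Total = 33.0445


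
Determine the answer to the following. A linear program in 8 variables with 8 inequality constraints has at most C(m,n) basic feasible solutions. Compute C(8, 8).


Each vertex corresponds to some choice of n active constraints out of m, so the number of vertices is at most C(m, n) = m! / (n!(m-n)!).
m = 8, n = 8
Numerator: 8 * 7 * 6 * 5 * 4 * 3 * 2 * 1
Denominator: 8! = 40320
C(8, 8) = 1


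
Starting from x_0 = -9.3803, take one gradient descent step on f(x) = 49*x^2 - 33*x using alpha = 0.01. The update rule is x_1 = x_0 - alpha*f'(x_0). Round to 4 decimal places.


We compute the gradient at x_0 and apply the update.
f'(x) = 98*x - 33
f'(-9.3803) = 98*-9.3803 - 33 = -952.2694
x_1 = -9.3803 - 0.01*-952.2694 = 0.1424


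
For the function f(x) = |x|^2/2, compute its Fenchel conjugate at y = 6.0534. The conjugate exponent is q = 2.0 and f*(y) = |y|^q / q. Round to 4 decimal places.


The conjugate exponent q satisfies 1/p + 1/q = 1.
p = 2, so q = 2/(2 - 1) = 2.0
|y|^q = 6.0534^2.0 = 36.6437
f*(6.0534) = 36.6437 / 2.0 = 18.3218


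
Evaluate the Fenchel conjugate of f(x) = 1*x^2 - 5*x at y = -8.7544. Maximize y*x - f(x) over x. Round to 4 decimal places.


f*(y) = sup_x {y*x - a*x^2 - b*x} = sup_x {(y-b)*x - a*x^2}
FOC: (y - b) - 2a*x = 0 => x* = (y - b)/(2a)
x* = (-8.7544 + 5)/(2*1) = -1.8772
f*(-8.7544) = (y-b)^2/(4a) = (-8.7544 + 5)^2/(4*1)
= 14.0955/4 = 3.5239


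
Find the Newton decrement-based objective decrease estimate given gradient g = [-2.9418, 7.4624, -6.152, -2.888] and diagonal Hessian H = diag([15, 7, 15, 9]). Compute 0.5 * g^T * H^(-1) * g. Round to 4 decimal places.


Step 1: H is diagonal, so H^(-1) * g = [-0.1961, 1.0661, -0.4101, -0.3209].
Step 2: g^T H^(-1) g = sum_i g_i^2 / H_ii
  = (-2.9418)^2/15 + (7.4624)^2/7 + (-6.152)^2/15 + (-2.888)^2/9
  = 0.5769 + 7.9553 + 2.5231 + 0.9267 = 11.9822
Step 3: Objective decrease = 0.5 * g^T H^(-1) g = 5.9911


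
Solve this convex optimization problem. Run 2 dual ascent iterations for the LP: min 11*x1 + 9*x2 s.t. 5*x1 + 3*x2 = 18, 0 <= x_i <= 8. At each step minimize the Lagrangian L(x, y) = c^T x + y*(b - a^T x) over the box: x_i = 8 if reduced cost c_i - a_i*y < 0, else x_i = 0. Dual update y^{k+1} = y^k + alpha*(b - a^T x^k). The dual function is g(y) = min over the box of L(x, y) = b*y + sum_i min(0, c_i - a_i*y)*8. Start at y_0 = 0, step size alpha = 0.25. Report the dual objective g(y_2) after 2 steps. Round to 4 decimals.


Dual ascent for LP: min 11*x1 + 9*x2, 5*x1 + 3*x2 = 18, 0 <= x_i <= 8
Step 1: y^k = 0.0, reduced costs: (11.0, 9.0)
  x^k = (0.0, 0.0), subgradient = b - a^T x = 18.0
  y^{k+1} = 0.0 + 0.25*18.0 = 4.5
Step 2: y^k = 4.5, reduced costs: (-11.5, -4.5)
  x^k = (8.0, 8.0), subgradient = b - a^T x = -46.0
  y^{k+1} = 4.5 + 0.25*-46.0 = -7.0
Dual objective at y_2 = -7.0: reduced costs (46.0, 30.0), box minimizer x = (0.0, 0.0)
g(y_2) = b*y + (c1 - a1*y)*x1 + (c2 - a2*y)*x2 = 18*(-7.0) + 46.0*0.0 + 30.0*0.0 = -126.0 + 0.0 + 0.0 = -126.0


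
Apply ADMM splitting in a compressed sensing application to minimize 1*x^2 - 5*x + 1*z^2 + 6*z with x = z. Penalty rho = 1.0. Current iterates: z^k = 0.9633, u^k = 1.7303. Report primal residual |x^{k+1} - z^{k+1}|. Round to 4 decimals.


ADMM iteration with rho = 1.0, z^k = 0.9633, u^k = 1.7303
Step 1: x-update.
Minimize 1*x^2 - 5*x + (1.0/2)*(x - 0.9633 + 1.7303)^2
FOC: (2*1 + 1.0)*x = 5 + 1.0*(0.9633 - 1.7303)
x^{k+1} = 1.411
Step 2: z-update.
Minimize 1*z^2 + 6*z + (1.0/2)*(1.411 - z + 1.7303)^2
FOC: (2*1 + 1.0)*z = -6 + 1.0*(1.411 + 1.7303)
z^{k+1} = -0.9529
Step 3: u-update.
u^{k+1} = 1.7303 + 1.411 + 0.9529 = 4.0942
Step 4: Primal residual = |1.411 + 0.9529| = 2.3639


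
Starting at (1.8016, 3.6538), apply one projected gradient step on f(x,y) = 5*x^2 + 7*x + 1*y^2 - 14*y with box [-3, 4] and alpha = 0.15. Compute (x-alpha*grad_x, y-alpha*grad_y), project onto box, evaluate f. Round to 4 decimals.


Step 1: Compute gradient at (1.8016, 3.6538).
grad_x = 2*5*1.8016 + 7 = 25.016
grad_y = 2*1*3.6538 - 14 = -6.6924
Step 2: Gradient step.
x_raw = 1.8016 - 0.15*25.016 = -1.9508
y_raw = 3.6538 - 0.15*-6.6924 = 4.6577
Step 3: Project onto [-3, 4].
x_proj = clip(-1.9508) = -1.9508
y_proj = clip(4.6577) = 4.0
Step 4: Evaluate f.
f(-1.9508, 4.0) = -34.6275


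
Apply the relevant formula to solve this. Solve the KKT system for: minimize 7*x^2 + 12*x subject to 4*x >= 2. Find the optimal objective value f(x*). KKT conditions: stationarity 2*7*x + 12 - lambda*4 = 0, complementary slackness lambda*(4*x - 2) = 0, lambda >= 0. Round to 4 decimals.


Step 1: Try lambda = 0 (constraint inactive).
x_unc = -12/(2*7) = -0.8571
Check: 4*-0.8571 = -3.4284 < 2 -- violated!
Step 2: Constraint must be active: 4*x = 2
x* = 2/4 = 0.5
lambda = (2*7*0.5 + 12)/4 = 4.75
Step 3: Compute optimal value.
f(x*) = 7*0.5^2 + 12*0.5 = 7.75


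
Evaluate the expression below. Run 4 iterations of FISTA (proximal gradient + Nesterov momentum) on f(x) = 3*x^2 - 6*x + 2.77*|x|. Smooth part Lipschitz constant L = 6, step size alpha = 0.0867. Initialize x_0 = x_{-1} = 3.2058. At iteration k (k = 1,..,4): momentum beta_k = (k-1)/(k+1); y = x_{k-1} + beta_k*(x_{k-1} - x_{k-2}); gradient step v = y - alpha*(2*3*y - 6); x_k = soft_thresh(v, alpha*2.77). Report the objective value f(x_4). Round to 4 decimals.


FISTA on f(x) = 3*x^2 - 6*x + 2.77*|x|
L = 6, alpha = 0.0867
Iteration 1: beta = 0.0, y = 3.2058 + 0.0*(3.2058 - 3.2058) = 3.2058
  grad(y) = 13.2348, v = y - alpha*grad = 2.0583
  prox(v) = soft_thresh(2.0583, 0.2402) = 1.8182
Iteration 2: beta = 0.3333, y = 1.8182 + 0.3333*(1.8182 - 3.2058) = 1.3556
  grad(y) = 2.1339, v = y - alpha*grad = 1.1706
  prox(v) = soft_thresh(1.1706, 0.2402) = 0.9305
Iteration 3: beta = 0.5, y = 0.9305 + 0.5*(0.9305 - 1.8182) = 0.4866
  grad(y) = -3.0802, v = y - alpha*grad = 0.7537
  prox(v) = soft_thresh(0.7537, 0.2402) = 0.5135
Iteration 4: beta = 0.6, y = 0.5135 + 0.6*(0.5135 - 0.9305) = 0.2634
  grad(y) = -4.4199, v = y - alpha*grad = 0.6466
  prox(v) = soft_thresh(0.6466, 0.2402) = 0.4064
f(x_4) = 3*0.4064^2 - 6*0.4064 + 2.77*|0.4064| = -0.8172


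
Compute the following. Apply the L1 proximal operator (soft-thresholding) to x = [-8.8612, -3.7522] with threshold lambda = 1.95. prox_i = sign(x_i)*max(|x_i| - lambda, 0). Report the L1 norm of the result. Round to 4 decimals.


Soft-thresholding with lambda = 1.95:
prox(-8.8612) = sign(-8.8612)*max(|-8.8612| - 1.95, 0) = -6.9112
prox(-3.7522) = sign(-3.7522)*max(|-3.7522| - 1.95, 0) = -1.8022
prox(x) = [-6.9112, -1.8022]
||prox(x)||_1 = 6.9112 + 1.8022 = 8.7134


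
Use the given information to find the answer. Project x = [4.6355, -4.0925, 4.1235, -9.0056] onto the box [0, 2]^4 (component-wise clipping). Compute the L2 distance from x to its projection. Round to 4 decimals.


Project each component onto [0, 2].
clip(4.6355) = 2.0, clip(-4.0925) = 0.0, clip(4.1235) = 2.0, clip(-9.0056) = 0.0
Projection = [2.0, 0.0, 2.0, 0.0]
Squared diffs: [6.9459, 16.7486, 4.5093, 81.1008]
Distance = sqrt(109.3046) = 10.4549


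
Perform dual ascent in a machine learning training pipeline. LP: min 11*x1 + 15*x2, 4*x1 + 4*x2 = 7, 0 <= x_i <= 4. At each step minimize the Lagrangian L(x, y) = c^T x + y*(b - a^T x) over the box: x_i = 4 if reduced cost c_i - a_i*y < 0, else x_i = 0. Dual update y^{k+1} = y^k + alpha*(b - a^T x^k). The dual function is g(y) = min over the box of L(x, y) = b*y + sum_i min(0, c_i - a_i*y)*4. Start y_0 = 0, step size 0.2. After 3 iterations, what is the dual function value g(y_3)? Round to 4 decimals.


Dual ascent for LP: min 11*x1 + 15*x2, 4*x1 + 4*x2 = 7, 0 <= x_i <= 4
Step 1: y^k = 0.0, reduced costs: (11.0, 15.0)
  x^k = (0.0, 0.0), subgradient = b - a^T x = 7.0
  y^{k+1} = 0.0 + 0.2*7.0 = 1.4
Step 2: y^k = 1.4, reduced costs: (5.4, 9.4)
  x^k = (0.0, 0.0), subgradient = b - a^T x = 7.0
  y^{k+1} = 1.4 + 0.2*7.0 = 2.8
Step 3: y^k = 2.8, reduced costs: (-0.2, 3.8)
  x^k = (4.0, 0.0), subgradient = b - a^T x = -9.0
  y^{k+1} = 2.8 + 0.2*-9.0 = 1.0
Dual objective at y_3 = 1.0: reduced costs (7.0, 11.0), box minimizer x = (0.0, 0.0)
g(y_3) = b*y + (c1 - a1*y)*x1 + (c2 - a2*y)*x2 = 7*1.0 + 7.0*0.0 + 11.0*0.0 = 7.0 + 0.0 + 0.0 = 7.0


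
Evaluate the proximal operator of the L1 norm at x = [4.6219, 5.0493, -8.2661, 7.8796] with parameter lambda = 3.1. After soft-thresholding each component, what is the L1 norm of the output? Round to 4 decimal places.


Soft-thresholding with lambda = 3.1:
prox(4.6219) = sign(4.6219)*max(|4.6219| - 3.1, 0) = 1.5219
prox(5.0493) = sign(5.0493)*max(|5.0493| - 3.1, 0) = 1.9493
prox(-8.2661) = sign(-8.2661)*max(|-8.2661| - 3.1, 0) = -5.1661
prox(7.8796) = sign(7.8796)*max(|7.8796| - 3.1, 0) = 4.7796
prox(x) = [1.5219, 1.9493, -5.1661, 4.7796]
||prox(x)||_1 = 1.5219 + 1.9493 + 5.1661 + 4.7796 = 13.4169
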